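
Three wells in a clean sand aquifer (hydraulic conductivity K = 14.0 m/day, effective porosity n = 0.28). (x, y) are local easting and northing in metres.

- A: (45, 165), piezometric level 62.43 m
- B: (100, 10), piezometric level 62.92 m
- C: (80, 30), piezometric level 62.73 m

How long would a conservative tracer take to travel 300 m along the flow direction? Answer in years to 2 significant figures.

1.7 years

Differences from A: to B (Δx, Δy, Δh) = (55, -155, +0.49); to C = (35, -135, +0.30).
Solve a·Δx + b·Δy = Δh: det = 55·(-135) − 35·(-155) = -2000.
∂h/∂x = [(+0.49)·(-135) − (+0.30)·(-155)] / -2000 = +0.009825
∂h/∂y = [55·(+0.30) − 35·(+0.49)] / -2000 = +0.0003250
|∇h| = √(0.009825² + 0.0003250²) = 0.00983
Seepage velocity v = K·i/n = 14.0 × 0.00983 / 0.28 = 0.4915 m/day.
t = 300 / 0.4915 = 610.4 days = 1.67 years.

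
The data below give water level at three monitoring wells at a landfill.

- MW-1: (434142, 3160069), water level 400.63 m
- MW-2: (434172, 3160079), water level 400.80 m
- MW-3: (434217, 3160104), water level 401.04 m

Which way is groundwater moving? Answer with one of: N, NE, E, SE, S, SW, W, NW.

Differences from MW-1: to MW-2 (Δx, Δy, Δh) = (30, 10, +0.17); to MW-3 = (75, 35, +0.41).
Determinant of the coordinate differences = 30·35 − 75·10 = 300.
∂h/∂x = [(+0.17)·35 − (+0.41)·10] / 300 = +0.006167
∂h/∂y = [30·(+0.41) − 75·(+0.17)] / 300 = -0.001500
Flow = −∇h = (-0.006167 east, +0.001500 north), which points west.

W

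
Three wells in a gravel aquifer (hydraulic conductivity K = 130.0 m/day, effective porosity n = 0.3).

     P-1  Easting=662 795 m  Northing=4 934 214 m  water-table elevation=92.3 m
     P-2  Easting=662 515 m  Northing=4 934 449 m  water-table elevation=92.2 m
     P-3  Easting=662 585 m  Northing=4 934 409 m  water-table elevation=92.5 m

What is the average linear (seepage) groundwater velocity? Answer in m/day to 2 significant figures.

Differences from P-1: to P-2 (Δx, Δy, Δh) = (-280, 235, -0.1); to P-3 = (-210, 195, +0.2).
Solve a·Δx + b·Δy = Δh: det = (-280)·195 − (-210)·235 = -5250.
∂h/∂x = [(-0.1)·195 − (+0.2)·235] / -5250 = +0.01267
∂h/∂y = [(-280)·(+0.2) − (-210)·(-0.1)] / -5250 = +0.01467
|∇h| = √(0.01267² + 0.01467²) = 0.01938
Seepage velocity v = K·i/n = 130.0 × 0.01938 / 0.3 = 8.398 m/day.

8.4 m/day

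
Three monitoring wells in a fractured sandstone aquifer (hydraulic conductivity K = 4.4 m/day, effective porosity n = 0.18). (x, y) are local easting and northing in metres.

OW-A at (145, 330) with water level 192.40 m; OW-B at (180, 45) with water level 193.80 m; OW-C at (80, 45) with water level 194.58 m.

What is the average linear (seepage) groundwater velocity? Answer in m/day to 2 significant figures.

0.24 m/day

Differences from OW-A: to OW-B (Δx, Δy, Δh) = (35, -285, +1.40); to OW-C = (-65, -285, +2.18).
Solve a·Δx + b·Δy = Δh: det = 35·(-285) − (-65)·(-285) = -28500.
∂h/∂x = [(+1.40)·(-285) − (+2.18)·(-285)] / -28500 = -0.007800
∂h/∂y = [35·(+2.18) − (-65)·(+1.40)] / -28500 = -0.005870
|∇h| = √(-0.007800² + -0.005870²) = 0.009762
Seepage velocity v = K·i/n = 4.4 × 0.009762 / 0.18 = 0.2386 m/day.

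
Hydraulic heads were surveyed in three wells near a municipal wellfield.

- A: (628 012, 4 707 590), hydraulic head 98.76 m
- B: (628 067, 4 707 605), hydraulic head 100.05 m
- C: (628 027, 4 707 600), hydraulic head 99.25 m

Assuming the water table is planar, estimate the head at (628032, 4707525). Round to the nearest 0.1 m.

97.6 m

Three-point gradient (reference A): Δ to B = (55, 15, +1.29), Δ to C = (15, 10, +0.49).
∂h/∂x = +0.01708, ∂h/∂y = +0.02338 (det = 325).
h(628032, 4707525) = 98.76 + (+0.01708)·(20) + (+0.02338)·(-65) = 98.76 +0.342 -1.520 = 97.582 m.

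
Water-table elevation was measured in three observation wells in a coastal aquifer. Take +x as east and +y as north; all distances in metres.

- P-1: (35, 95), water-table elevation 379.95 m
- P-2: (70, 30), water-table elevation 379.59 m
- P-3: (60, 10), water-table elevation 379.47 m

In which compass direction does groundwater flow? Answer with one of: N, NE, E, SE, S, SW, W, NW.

Differences from P-1: to P-2 (Δx, Δy, Δh) = (35, -65, -0.36); to P-3 = (25, -85, -0.48).
Determinant of the coordinate differences = 35·(-85) − 25·(-65) = -1350.
∂h/∂x = [(-0.36)·(-85) − (-0.48)·(-65)] / -1350 = +0.0004444
∂h/∂y = [35·(-0.48) − 25·(-0.36)] / -1350 = +0.005778
Flow = −∇h = (-0.0004444 east, -0.005778 north), which points south.

S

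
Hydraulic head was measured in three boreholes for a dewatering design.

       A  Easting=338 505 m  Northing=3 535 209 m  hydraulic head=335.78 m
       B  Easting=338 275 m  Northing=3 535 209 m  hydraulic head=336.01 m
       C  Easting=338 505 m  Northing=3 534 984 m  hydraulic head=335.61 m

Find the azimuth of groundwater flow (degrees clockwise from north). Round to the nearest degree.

127°

∂h/∂x = (336.01 − 335.78) / (338275 − 338505) = -0.001000
∂h/∂y = (335.61 − 335.78) / (3534984 − 3535209) = +0.0007556
Flow direction (−∇h) has components (+0.001000 E, -0.0007556 N).
Azimuth = atan2(E, N) = atan2(+0.001000, -0.0007556) = 127.1° ≈ 127°.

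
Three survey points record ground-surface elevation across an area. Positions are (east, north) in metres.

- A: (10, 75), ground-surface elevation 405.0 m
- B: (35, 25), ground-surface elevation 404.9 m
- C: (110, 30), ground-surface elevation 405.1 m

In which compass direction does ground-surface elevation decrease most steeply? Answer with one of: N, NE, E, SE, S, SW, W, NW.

SW

Differences from A: to B (Δx, Δy, Δh) = (25, -50, -0.1); to C = (100, -45, +0.1).
Solve a·Δx + b·Δy = Δz: det = 25·(-45) − 100·(-50) = 3875.
∂z/∂x = [(-0.1)·(-45) − (+0.1)·(-50)] / 3875 = +0.002452
∂z/∂y = [25·(+0.1) − 100·(-0.1)] / 3875 = +0.003226
Steepest decrease is along −∇f = (-0.002452 E, -0.003226 N) → southwest.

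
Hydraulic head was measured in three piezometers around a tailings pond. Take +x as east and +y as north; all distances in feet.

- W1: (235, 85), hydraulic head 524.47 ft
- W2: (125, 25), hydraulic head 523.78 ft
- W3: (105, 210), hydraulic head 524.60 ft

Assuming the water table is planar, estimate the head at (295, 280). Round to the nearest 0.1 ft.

Taking W1 as reference: W2−W1 = (-110, -60, -0.69); W3−W1 = (-130, 125, +0.13).
Determinant of the coordinate differences = (-110)·125 − (-130)·(-60) = -21550.
∂h/∂x = [(-0.69)·125 − (+0.13)·(-60)] / -21550 = +0.003640
∂h/∂y = [(-110)·(+0.13) − (-130)·(-0.69)] / -21550 = +0.004826
h(295, 280) = 524.47 + (+0.003640)·(60) + (+0.004826)·(195) = 524.47 +0.218 +0.941 = 525.629 ft.

525.6 ft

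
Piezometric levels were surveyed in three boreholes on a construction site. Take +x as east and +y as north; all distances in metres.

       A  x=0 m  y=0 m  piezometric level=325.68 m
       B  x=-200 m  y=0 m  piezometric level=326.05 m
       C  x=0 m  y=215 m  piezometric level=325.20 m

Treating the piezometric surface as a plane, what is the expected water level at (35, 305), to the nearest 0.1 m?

∂h/∂x = (326.05 − 325.68) / (-200 − 0) = -0.001850
∂h/∂y = (325.20 − 325.68) / (215 − 0) = -0.002233
h(35, 305) = 325.68 + (-0.001850)·(35) + (-0.002233)·(305) = 325.68 -0.065 -0.681 = 324.934 m.

324.9 m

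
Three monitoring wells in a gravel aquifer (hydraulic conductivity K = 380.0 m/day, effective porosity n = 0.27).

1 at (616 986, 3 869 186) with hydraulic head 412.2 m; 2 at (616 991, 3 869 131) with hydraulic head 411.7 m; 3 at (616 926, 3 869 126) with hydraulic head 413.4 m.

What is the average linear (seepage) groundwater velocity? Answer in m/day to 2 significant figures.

Differences from 1: to 2 (Δx, Δy, Δh) = (5, -55, -0.5); to 3 = (-60, -60, +1.2).
Determinant of the coordinate differences = 5·(-60) − (-60)·(-55) = -3600.
∂h/∂x = [(-0.5)·(-60) − (+1.2)·(-55)] / -3600 = -0.02667
∂h/∂y = [5·(+1.2) − (-60)·(-0.5)] / -3600 = +0.006667
|∇h| = √(-0.02667² + 0.006667²) = 0.02749
Seepage velocity v = K·i/n = 380.0 × 0.02749 / 0.27 = 38.69 m/day.

39 m/day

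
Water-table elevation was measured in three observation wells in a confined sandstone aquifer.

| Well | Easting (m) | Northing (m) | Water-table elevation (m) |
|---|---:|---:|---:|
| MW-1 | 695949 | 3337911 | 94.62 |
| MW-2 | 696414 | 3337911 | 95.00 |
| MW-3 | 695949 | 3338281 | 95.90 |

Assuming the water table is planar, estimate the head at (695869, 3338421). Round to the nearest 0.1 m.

∂h/∂x = (95.00 − 94.62) / (696414 − 695949) = +0.0008172
∂h/∂y = (95.90 − 94.62) / (3338281 − 3337911) = +0.003459
h(695869, 3338421) = 94.62 + (+0.0008172)·(-80) + (+0.003459)·(510) = 94.62 -0.065 +1.764 = 96.319 m.

96.3 m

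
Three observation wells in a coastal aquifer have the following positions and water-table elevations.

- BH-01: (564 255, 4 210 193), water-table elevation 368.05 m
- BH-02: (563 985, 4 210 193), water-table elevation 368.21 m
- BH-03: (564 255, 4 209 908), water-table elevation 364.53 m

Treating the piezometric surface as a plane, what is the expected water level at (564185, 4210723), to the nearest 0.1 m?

374.6 m

∂h/∂x = (368.21 − 368.05) / (563985 − 564255) = -0.0005926
∂h/∂y = (364.53 − 368.05) / (4209908 − 4210193) = +0.01235
h(564185, 4210723) = 368.05 + (-0.0005926)·(-70) + (+0.01235)·(530) = 368.05 +0.041 +6.546 = 374.637 m.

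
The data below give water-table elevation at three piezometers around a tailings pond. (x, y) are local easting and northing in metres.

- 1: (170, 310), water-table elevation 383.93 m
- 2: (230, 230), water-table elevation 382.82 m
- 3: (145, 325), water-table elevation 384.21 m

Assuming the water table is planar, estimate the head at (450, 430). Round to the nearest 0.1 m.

Taking 1 as reference: 2−1 = (60, -80, -1.11); 3−1 = (-25, 15, +0.28).
Determinant of the coordinate differences = 60·15 − (-25)·(-80) = -1100.
∂h/∂x = [(-1.11)·15 − (+0.28)·(-80)] / -1100 = -0.005227
∂h/∂y = [60·(+0.28) − (-25)·(-1.11)] / -1100 = +0.009955
h(450, 430) = 383.93 + (-0.005227)·(280) + (+0.009955)·(120) = 383.93 -1.464 +1.195 = 383.661 m.

383.7 m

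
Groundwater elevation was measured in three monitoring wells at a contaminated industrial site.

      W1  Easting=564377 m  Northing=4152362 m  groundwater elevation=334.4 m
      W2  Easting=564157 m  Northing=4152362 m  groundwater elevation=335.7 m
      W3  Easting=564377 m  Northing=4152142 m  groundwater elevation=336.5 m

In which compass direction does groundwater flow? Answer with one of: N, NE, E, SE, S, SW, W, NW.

∂h/∂x = (335.7 − 334.4) / (564157 − 564377) = -0.005909
∂h/∂y = (336.5 − 334.4) / (4152142 − 4152362) = -0.009545
Flow = −∇h = (+0.005909 east, +0.009545 north), which points northeast.

NE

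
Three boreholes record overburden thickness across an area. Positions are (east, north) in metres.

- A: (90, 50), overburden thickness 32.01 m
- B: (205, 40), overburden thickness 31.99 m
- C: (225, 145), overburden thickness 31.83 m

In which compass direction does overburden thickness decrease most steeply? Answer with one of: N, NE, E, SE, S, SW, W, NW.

N

Taking A as reference: B−A = (115, -10, -0.02); C−A = (135, 95, -0.18).
Solve a·Δx + b·Δy = Δd: det = 115·95 − 135·(-10) = 12275.
∂d/∂x = [(-0.02)·95 − (-0.18)·(-10)] / 12275 = -0.0003014
∂d/∂y = [115·(-0.18) − 135·(-0.02)] / 12275 = -0.001466
Steepest decrease is along −∇f = (+0.0003014 E, +0.001466 N) → north.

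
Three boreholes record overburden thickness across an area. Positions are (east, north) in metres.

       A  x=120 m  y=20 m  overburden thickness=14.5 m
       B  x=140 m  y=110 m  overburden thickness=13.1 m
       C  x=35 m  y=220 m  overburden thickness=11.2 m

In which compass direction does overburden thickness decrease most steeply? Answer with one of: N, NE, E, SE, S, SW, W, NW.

Three-point gradient (reference A): Δ to B = (20, 90, -1.4), Δ to C = (-85, 200, -3.3).
∂d/∂x = +0.001459, ∂d/∂y = -0.01588 (det = 11650).
Steepest decrease is along −∇f = (-0.001459 E, +0.01588 N) → north.

N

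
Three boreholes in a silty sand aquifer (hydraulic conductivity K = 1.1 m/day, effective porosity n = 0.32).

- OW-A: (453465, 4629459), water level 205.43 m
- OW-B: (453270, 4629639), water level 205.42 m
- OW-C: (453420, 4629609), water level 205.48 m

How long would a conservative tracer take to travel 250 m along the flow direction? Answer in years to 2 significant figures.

290 years

Taking OW-A as reference: OW-B−OW-A = (-195, 180, -0.01); OW-C−OW-A = (-45, 150, +0.05).
Determinant of the coordinate differences = (-195)·150 − (-45)·180 = -21150.
∂h/∂x = [(-0.01)·150 − (+0.05)·180] / -21150 = +0.0004965
∂h/∂y = [(-195)·(+0.05) − (-45)·(-0.01)] / -21150 = +0.0004823
|∇h| = √(0.0004965² + 0.0004823²) = 0.0006922
Seepage velocity v = K·i/n = 1.1 × 0.0006922 / 0.32 = 0.002379 m/day.
t = 250 / 0.002379 = 1.051e+05 days = 288 years.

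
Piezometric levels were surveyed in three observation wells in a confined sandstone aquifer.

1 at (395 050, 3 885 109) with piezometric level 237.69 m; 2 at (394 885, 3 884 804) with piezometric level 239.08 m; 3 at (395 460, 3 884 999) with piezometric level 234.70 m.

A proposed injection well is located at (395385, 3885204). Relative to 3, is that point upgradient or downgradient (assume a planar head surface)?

upgradient

Taking 1 as reference: 2−1 = (-165, -305, +1.39); 3−1 = (410, -110, -2.99).
Determinant of the coordinate differences = (-165)·(-110) − 410·(-305) = 143200.
∂h/∂x = [(+1.39)·(-110) − (-2.99)·(-305)] / 143200 = -0.007436
∂h/∂y = [(-165)·(-2.99) − 410·(+1.39)] / 143200 = -0.0005346
Head at (395385, 3885204) = 237.69 + (-0.007436)·(335) + (-0.0005346)·(95) = 235.15 m.
That is higher than the 234.70 m at 3, so the point is upgradient.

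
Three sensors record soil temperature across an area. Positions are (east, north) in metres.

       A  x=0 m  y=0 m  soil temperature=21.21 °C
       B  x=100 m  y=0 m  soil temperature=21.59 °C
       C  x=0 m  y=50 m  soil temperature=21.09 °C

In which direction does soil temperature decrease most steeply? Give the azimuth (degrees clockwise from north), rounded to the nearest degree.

∂T/∂x = (21.59 − 21.21) / (100 − 0) = +0.003800
∂T/∂y = (21.09 − 21.21) / (50 − 0) = -0.002400
Steepest decrease is along −∇f: components (-0.003800 E, +0.002400 N).
Azimuth = atan2(-0.003800, +0.002400) = 302.3° ≈ 302°.

302°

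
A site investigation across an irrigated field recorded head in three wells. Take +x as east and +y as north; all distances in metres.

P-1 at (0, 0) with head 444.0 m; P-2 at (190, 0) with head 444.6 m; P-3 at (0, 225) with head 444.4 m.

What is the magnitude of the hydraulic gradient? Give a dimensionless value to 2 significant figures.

0.0036

∂h/∂x = (444.6 − 444.0) / (190 − 0) = +0.003158
∂h/∂y = (444.4 − 444.0) / (225 − 0) = +0.001778
|∇h| = √(0.003158² + 0.001778²) = 0.003624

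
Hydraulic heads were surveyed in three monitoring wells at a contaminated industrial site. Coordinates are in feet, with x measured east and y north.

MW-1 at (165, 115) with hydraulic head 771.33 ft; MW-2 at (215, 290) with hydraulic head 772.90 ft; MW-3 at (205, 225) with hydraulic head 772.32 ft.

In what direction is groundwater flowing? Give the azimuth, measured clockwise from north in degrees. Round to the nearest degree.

182°

With h = a·x + b·y + c and MW-1 as origin, the differences give:
  50·a + 175·b = +1.57
  40·a + 110·b = +0.99
Eliminate b (×110 and ×175, subtract): -1500·a = -0.550 → a = ∂h/∂x = +0.0003667
Back-substitute: b = ∂h/∂y = +0.008867.
Flow direction (−∇h) has components (-0.0003667 E, -0.008867 N).
Azimuth = atan2(E, N) = atan2(-0.0003667, -0.008867) = 182.4° ≈ 182°.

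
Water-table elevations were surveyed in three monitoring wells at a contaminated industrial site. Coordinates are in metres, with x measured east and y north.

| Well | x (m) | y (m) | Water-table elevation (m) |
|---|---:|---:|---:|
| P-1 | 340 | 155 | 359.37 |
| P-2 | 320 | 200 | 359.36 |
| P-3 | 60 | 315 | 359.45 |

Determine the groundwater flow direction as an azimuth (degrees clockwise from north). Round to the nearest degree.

050°

Taking P-1 as reference: P-2−P-1 = (-20, 45, -0.01); P-3−P-1 = (-280, 160, +0.08).
Solve a·Δx + b·Δy = Δh: det = (-20)·160 − (-280)·45 = 9400.
∂h/∂x = [(-0.01)·160 − (+0.08)·45] / 9400 = -0.0005532
∂h/∂y = [(-20)·(+0.08) − (-280)·(-0.01)] / 9400 = -0.0004681
Flow direction (−∇h) has components (+0.0005532 E, +0.0004681 N).
Azimuth = atan2(E, N) = atan2(+0.0005532, +0.0004681) = 49.8° ≈ 050°.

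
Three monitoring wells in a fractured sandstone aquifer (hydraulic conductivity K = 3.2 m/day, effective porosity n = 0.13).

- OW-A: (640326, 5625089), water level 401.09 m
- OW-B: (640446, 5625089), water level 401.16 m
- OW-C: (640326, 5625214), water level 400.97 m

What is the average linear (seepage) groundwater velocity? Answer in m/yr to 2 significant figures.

10 m/yr

∂h/∂x = (401.16 − 401.09) / (640446 − 640326) = +0.0005833
∂h/∂y = (400.97 − 401.09) / (5625214 − 5625089) = -0.0009600
|∇h| = √(0.0005833² + -0.0009600²) = 0.001123
Seepage velocity v = K·i/n = 3.2 × 0.001123 / 0.13 = 0.02764 m/day = 10.1 m/yr.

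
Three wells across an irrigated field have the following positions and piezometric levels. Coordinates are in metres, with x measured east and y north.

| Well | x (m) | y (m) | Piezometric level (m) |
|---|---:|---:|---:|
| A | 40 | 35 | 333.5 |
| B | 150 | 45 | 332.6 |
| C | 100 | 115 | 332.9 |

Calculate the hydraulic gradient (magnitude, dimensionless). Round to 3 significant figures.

0.00818

Differences from A: to B (Δx, Δy, Δh) = (110, 10, -0.9); to C = (60, 80, -0.6).
Solve a·Δx + b·Δy = Δh: det = 110·80 − 60·10 = 8200.
∂h/∂x = [(-0.9)·80 − (-0.6)·10] / 8200 = -0.008049
∂h/∂y = [110·(-0.6) − 60·(-0.9)] / 8200 = -0.001463
|∇h| = √(-0.008049² + -0.001463²) = 0.008181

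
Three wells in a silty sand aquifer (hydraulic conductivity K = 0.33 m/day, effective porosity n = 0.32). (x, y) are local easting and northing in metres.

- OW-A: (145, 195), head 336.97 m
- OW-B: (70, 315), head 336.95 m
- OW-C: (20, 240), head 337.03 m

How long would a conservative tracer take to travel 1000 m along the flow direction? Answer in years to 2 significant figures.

2900 years

With h = a·x + b·y + c and OW-A as origin, the differences give:
  (-75)·a + 120·b = -0.02
  (-125)·a + 45·b = +0.06
Eliminate b (×45 and ×120, subtract): 11625·a = -8.100 → a = ∂h/∂x = -0.0006968
Back-substitute: b = ∂h/∂y = -0.0006022.
|∇h| = √(-0.0006968² + -0.0006022²) = 0.000921
Seepage velocity v = K·i/n = 0.33 × 0.000921 / 0.32 = 0.0009498 m/day.
t = 1000 / 0.0009498 = 1.053e+06 days = 2.88e+03 years.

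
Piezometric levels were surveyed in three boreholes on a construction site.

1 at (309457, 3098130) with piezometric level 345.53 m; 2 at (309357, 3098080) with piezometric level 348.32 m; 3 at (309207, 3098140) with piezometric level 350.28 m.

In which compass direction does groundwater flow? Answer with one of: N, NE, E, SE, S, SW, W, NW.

NE

With h = a·x + b·y + c and 1 as origin, the differences give:
  (-100)·a + (-50)·b = +2.79
  (-250)·a + 10·b = +4.75
Eliminate b (×10 and ×(-50), subtract): -13500·a = 265.400 → a = ∂h/∂x = -0.01966
Back-substitute: b = ∂h/∂y = -0.01648.
Flow = −∇h = (+0.01966 east, +0.01648 north), which points northeast.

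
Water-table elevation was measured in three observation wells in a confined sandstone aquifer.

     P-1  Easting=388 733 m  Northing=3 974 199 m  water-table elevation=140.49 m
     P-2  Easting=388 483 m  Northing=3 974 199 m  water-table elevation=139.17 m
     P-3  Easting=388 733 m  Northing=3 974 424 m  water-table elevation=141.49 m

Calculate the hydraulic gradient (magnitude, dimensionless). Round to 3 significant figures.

0.00690

∂h/∂x = (139.17 − 140.49) / (388483 − 388733) = +0.005280
∂h/∂y = (141.49 − 140.49) / (3974424 − 3974199) = +0.004444
|∇h| = √(0.005280² + 0.004444²) = 0.006901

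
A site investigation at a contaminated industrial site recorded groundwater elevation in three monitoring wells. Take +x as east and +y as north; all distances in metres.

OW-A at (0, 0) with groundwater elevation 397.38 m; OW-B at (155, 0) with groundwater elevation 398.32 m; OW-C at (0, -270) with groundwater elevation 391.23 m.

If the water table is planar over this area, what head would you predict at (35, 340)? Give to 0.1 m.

∂h/∂x = (398.32 − 397.38) / (155 − 0) = +0.006065
∂h/∂y = (391.23 − 397.38) / (-270 − 0) = +0.02278
h(35, 340) = 397.38 + (+0.006065)·(35) + (+0.02278)·(340) = 397.38 +0.212 +7.744 = 405.337 m.

405.3 m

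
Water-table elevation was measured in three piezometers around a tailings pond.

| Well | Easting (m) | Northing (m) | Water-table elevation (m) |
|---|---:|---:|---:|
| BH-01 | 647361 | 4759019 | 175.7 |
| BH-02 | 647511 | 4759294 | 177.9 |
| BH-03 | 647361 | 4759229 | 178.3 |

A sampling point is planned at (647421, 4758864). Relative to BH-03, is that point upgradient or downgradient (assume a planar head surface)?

downgradient

Taking BH-01 as reference: BH-02−BH-01 = (150, 275, +2.2); BH-03−BH-01 = (0, 210, +2.6).
Determinant of the coordinate differences = 150·210 − 0·275 = 31500.
∂h/∂x = [(+2.2)·210 − (+2.6)·275] / 31500 = -0.008032
∂h/∂y = [150·(+2.6) − 0·(+2.2)] / 31500 = +0.01238
Head at (647421, 4758864) = 175.7 + (-0.008032)·(60) + (+0.01238)·(-155) = 173.30 m.
That is lower than the 178.3 m at BH-03, so the point is downgradient.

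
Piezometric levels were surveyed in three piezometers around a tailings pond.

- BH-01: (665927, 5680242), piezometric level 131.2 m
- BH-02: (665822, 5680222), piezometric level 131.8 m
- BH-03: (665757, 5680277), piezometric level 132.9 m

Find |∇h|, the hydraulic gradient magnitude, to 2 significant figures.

With h = a·x + b·y + c and BH-01 as origin, the differences give:
  (-105)·a + (-20)·b = +0.6
  (-170)·a + 35·b = +1.7
Eliminate b (×35 and ×(-20), subtract): -7075·a = 55.00 → a = ∂h/∂x = -0.007774
Back-substitute: b = ∂h/∂y = +0.01081.
|∇h| = √(-0.007774² + 0.01081²) = 0.01332

0.013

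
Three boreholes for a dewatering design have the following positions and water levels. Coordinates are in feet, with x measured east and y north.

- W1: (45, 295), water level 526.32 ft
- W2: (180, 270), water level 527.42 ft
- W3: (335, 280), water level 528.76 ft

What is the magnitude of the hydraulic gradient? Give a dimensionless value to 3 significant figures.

Taking W1 as reference: W2−W1 = (135, -25, +1.10); W3−W1 = (290, -15, +2.44).
Determinant of the coordinate differences = 135·(-15) − 290·(-25) = 5225.
∂h/∂x = [(+1.10)·(-15) − (+2.44)·(-25)] / 5225 = +0.008517
∂h/∂y = [135·(+2.44) − 290·(+1.10)] / 5225 = +0.001990
|∇h| = √(0.008517² + 0.001990²) = 0.008746

0.00875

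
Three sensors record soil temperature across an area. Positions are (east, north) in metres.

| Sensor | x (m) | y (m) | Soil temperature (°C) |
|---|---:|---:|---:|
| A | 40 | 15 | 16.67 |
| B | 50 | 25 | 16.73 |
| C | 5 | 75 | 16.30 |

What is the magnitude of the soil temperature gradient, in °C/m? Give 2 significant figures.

0.0079 °C/m

With T = a·x + b·y + c and A as origin, the differences give:
  10·a + 10·b = +0.06
  (-35)·a + 60·b = -0.37
Eliminate b (×60 and ×10, subtract): 950·a = 7.300 → a = ∂T/∂x = +0.007684
Back-substitute: b = ∂T/∂y = -0.001684.
|∇f| = √(0.007684² + -0.001684²) = 0.007866 °C/m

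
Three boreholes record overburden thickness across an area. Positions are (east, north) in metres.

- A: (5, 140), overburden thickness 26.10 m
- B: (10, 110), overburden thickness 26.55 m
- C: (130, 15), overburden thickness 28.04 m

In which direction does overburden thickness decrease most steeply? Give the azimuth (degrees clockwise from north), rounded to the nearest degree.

358°

Differences from A: to B (Δx, Δy, Δh) = (5, -30, +0.45); to C = (125, -125, +1.94).
Determinant of the coordinate differences = 5·(-125) − 125·(-30) = 3125.
∂d/∂x = [(+0.45)·(-125) − (+1.94)·(-30)] / 3125 = +0.0006240
∂d/∂y = [5·(+1.94) − 125·(+0.45)] / 3125 = -0.01490
Steepest decrease is along −∇f: components (-0.0006240 E, +0.01490 N).
Azimuth = atan2(-0.0006240, +0.01490) = 357.6° ≈ 358°.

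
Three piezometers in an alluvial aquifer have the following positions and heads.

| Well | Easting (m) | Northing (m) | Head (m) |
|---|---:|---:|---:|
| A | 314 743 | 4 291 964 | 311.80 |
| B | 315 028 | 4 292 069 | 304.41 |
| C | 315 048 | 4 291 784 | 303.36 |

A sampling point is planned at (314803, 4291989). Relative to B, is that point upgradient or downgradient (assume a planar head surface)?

With h = a·x + b·y + c and A as origin, the differences give:
  285·a + 105·b = -7.39
  305·a + (-180)·b = -8.44
Eliminate b (×(-180) and ×105, subtract): -83325·a = 2216.400 → a = ∂h/∂x = -0.02660
Back-substitute: b = ∂h/∂y = +0.001818.
Head at (314803, 4291989) = 311.80 + (-0.02660)·(60) + (+0.001818)·(25) = 310.25 m.
That is higher than the 304.41 m at B, so the point is upgradient.

upgradient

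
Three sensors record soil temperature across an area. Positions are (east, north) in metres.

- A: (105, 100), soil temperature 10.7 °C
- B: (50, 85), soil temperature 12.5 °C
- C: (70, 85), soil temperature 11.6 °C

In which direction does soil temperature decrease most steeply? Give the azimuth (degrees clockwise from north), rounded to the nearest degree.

Taking A as reference: B−A = (-55, -15, +1.8); C−A = (-35, -15, +0.9).
Solve a·Δx + b·Δy = ΔT: det = (-55)·(-15) − (-35)·(-15) = 300.
∂T/∂x = [(+1.8)·(-15) − (+0.9)·(-15)] / 300 = -0.04500
∂T/∂y = [(-55)·(+0.9) − (-35)·(+1.8)] / 300 = +0.04500
Steepest decrease is along −∇f: components (+0.04500 E, -0.04500 N).
Azimuth = atan2(+0.04500, -0.04500) = 135.0° ≈ 135°.

135°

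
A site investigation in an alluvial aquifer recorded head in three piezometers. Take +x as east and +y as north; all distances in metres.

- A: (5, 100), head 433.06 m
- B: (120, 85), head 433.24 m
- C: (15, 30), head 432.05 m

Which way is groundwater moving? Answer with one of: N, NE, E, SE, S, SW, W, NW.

Taking A as reference: B−A = (115, -15, +0.18); C−A = (10, -70, -1.01).
Solve a·Δx + b·Δy = Δh: det = 115·(-70) − 10·(-15) = -7900.
∂h/∂x = [(+0.18)·(-70) − (-1.01)·(-15)] / -7900 = +0.003513
∂h/∂y = [115·(-1.01) − 10·(+0.18)] / -7900 = +0.01493
Flow = −∇h = (-0.003513 east, -0.01493 north), which points south.

S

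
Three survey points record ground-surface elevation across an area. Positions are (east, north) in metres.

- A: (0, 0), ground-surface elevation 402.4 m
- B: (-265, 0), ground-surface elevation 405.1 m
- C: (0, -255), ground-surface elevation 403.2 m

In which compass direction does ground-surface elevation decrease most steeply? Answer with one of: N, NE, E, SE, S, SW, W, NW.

E

∂z/∂x = (405.1 − 402.4) / (-265 − 0) = -0.01019
∂z/∂y = (403.2 − 402.4) / (-255 − 0) = -0.003137
Steepest decrease is along −∇f = (+0.01019 E, +0.003137 N) → east.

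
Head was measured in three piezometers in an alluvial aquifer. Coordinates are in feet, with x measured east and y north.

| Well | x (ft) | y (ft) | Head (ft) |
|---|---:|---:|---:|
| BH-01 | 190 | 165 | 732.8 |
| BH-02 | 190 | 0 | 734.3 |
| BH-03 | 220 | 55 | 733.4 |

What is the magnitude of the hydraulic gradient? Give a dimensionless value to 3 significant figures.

0.0161

Taking BH-01 as reference: BH-02−BH-01 = (0, -165, +1.5); BH-03−BH-01 = (30, -110, +0.6).
Solve a·Δx + b·Δy = Δh: det = 0·(-110) − 30·(-165) = 4950.
∂h/∂x = [(+1.5)·(-110) − (+0.6)·(-165)] / 4950 = -0.01333
∂h/∂y = [0·(+0.6) − 30·(+1.5)] / 4950 = -0.009091
|∇h| = √(-0.01333² + -0.009091²) = 0.01613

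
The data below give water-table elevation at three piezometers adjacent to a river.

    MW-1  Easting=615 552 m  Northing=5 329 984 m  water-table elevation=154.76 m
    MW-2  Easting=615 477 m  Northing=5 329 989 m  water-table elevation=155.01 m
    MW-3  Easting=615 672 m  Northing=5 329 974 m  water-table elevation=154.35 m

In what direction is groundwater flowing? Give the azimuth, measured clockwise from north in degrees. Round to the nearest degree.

Differences from MW-1: to MW-2 (Δx, Δy, Δh) = (-75, 5, +0.25); to MW-3 = (120, -10, -0.41).
Determinant of the coordinate differences = (-75)·(-10) − 120·5 = 150.
∂h/∂x = [(+0.25)·(-10) − (-0.41)·5] / 150 = -0.003000
∂h/∂y = [(-75)·(-0.41) − 120·(+0.25)] / 150 = +0.005000
Flow direction (−∇h) has components (+0.003000 E, -0.005000 N).
Azimuth = atan2(E, N) = atan2(+0.003000, -0.005000) = 149.0° ≈ 149°.

149°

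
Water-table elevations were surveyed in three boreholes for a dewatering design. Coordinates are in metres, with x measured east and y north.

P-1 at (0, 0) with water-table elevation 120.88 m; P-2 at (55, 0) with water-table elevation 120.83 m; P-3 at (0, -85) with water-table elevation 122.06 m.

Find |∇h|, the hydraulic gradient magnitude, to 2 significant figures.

∂h/∂x = (120.83 − 120.88) / (55 − 0) = -0.0009091
∂h/∂y = (122.06 − 120.88) / (-85 − 0) = -0.01388
|∇h| = √(-0.0009091² + -0.01388²) = 0.01391

0.014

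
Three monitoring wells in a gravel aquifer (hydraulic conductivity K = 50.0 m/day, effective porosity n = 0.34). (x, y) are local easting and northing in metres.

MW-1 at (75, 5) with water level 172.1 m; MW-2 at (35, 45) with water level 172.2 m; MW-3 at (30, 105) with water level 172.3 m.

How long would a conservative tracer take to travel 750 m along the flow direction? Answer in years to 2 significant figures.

7.6 years

With h = a·x + b·y + c and MW-1 as origin, the differences give:
  (-40)·a + 40·b = +0.1
  (-45)·a + 100·b = +0.2
Eliminate b (×100 and ×40, subtract): -2200·a = 2.00 → a = ∂h/∂x = -0.0009091
Back-substitute: b = ∂h/∂y = +0.001591.
|∇h| = √(-0.0009091² + 0.001591²) = 0.001832
Seepage velocity v = K·i/n = 50.0 × 0.001832 / 0.34 = 0.2694 m/day.
t = 750 / 0.2694 = 2784 days = 7.62 years.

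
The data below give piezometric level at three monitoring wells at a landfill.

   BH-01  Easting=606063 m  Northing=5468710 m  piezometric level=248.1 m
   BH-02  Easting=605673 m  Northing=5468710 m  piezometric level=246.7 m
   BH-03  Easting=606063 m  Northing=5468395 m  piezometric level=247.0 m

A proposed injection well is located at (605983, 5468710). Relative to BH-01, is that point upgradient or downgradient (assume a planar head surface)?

∂h/∂x = (246.7 − 248.1) / (605673 − 606063) = +0.003590
∂h/∂y = (247.0 − 248.1) / (5468395 − 5468710) = +0.003492
Head at (605983, 5468710) = 248.1 + (+0.003590)·(-80) + (+0.003492)·(0) = 247.81 m.
That is lower than the 248.1 m at BH-01, so the point is downgradient.

downgradient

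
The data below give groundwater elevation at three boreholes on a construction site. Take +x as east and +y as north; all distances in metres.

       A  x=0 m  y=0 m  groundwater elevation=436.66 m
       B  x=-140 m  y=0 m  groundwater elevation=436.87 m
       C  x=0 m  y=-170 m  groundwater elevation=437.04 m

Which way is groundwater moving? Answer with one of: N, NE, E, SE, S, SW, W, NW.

NE

∂h/∂x = (436.87 − 436.66) / (-140 − 0) = -0.001500
∂h/∂y = (437.04 − 436.66) / (-170 − 0) = -0.002235
Flow = −∇h = (+0.001500 east, +0.002235 north), which points northeast.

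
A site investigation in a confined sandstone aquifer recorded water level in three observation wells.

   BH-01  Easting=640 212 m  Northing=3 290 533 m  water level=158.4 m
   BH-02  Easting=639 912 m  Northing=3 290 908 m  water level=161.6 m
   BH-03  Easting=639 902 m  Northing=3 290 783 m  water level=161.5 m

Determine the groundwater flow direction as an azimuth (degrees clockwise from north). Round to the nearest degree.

Differences from BH-01: to BH-02 (Δx, Δy, Δh) = (-300, 375, +3.2); to BH-03 = (-310, 250, +3.1).
Determinant of the coordinate differences = (-300)·250 − (-310)·375 = 41250.
∂h/∂x = [(+3.2)·250 − (+3.1)·375] / 41250 = -0.008788
∂h/∂y = [(-300)·(+3.1) − (-310)·(+3.2)] / 41250 = +0.001503
Flow direction (−∇h) has components (+0.008788 E, -0.001503 N).
Azimuth = atan2(E, N) = atan2(+0.008788, -0.001503) = 99.7° ≈ 100°.

100°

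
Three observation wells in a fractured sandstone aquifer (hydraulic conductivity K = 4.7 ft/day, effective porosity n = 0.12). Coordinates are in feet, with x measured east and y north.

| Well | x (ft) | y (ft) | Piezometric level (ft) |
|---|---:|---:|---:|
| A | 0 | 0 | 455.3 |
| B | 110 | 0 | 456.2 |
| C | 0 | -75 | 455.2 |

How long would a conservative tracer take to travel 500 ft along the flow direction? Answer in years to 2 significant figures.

∂h/∂x = (456.2 − 455.3) / (110 − 0) = +0.008182
∂h/∂y = (455.2 − 455.3) / (-75 − 0) = +0.001333
|∇h| = √(0.008182² + 0.001333²) = 0.00829
Seepage velocity v = K·i/n = 4.7 × 0.00829 / 0.12 = 0.3247 ft/day.
t = 500 / 0.3247 = 1540 days = 4.22 years.

4.2 years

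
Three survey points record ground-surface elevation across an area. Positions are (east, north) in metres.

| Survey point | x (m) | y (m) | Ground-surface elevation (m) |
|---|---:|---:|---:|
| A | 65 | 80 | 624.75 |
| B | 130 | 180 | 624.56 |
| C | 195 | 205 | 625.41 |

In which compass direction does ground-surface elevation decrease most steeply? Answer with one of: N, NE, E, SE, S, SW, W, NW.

Differences from A: to B (Δx, Δy, Δh) = (65, 100, -0.19); to C = (130, 125, +0.66).
Determinant of the coordinate differences = 65·125 − 130·100 = -4875.
∂z/∂x = [(-0.19)·125 − (+0.66)·100] / -4875 = +0.01841
∂z/∂y = [65·(+0.66) − 130·(-0.19)] / -4875 = -0.01387
Steepest decrease is along −∇f = (-0.01841 E, +0.01387 N) → northwest.

NW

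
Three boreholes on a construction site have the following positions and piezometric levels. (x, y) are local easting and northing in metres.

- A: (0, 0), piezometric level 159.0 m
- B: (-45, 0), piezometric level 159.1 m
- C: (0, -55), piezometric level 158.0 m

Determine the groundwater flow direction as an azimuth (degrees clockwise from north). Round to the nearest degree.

173°

∂h/∂x = (159.1 − 159.0) / (-45 − 0) = -0.002222
∂h/∂y = (158.0 − 159.0) / (-55 − 0) = +0.01818
Flow direction (−∇h) has components (+0.002222 E, -0.01818 N).
Azimuth = atan2(E, N) = atan2(+0.002222, -0.01818) = 173.0° ≈ 173°.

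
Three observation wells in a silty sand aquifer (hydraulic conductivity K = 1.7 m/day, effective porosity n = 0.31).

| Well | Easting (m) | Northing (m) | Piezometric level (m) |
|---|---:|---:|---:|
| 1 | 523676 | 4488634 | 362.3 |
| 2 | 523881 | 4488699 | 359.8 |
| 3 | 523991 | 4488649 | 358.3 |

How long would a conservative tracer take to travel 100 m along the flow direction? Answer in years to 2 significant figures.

3.9 years

Differences from 1: to 2 (Δx, Δy, Δh) = (205, 65, -2.5); to 3 = (315, 15, -4.0).
Determinant of the coordinate differences = 205·15 − 315·65 = -17400.
∂h/∂x = [(-2.5)·15 − (-4.0)·65] / -17400 = -0.01279
∂h/∂y = [205·(-4.0) − 315·(-2.5)] / -17400 = +0.001868
|∇h| = √(-0.01279² + 0.001868²) = 0.01293
Seepage velocity v = K·i/n = 1.7 × 0.01293 / 0.31 = 0.07091 m/day.
t = 100 / 0.07091 = 1410 days = 3.86 years.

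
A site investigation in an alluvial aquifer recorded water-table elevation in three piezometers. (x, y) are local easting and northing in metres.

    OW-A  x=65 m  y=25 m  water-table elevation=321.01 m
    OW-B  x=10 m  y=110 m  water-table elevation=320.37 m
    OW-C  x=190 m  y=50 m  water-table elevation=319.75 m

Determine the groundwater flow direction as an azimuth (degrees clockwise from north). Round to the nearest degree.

With h = a·x + b·y + c and OW-A as origin, the differences give:
  (-55)·a + 85·b = -0.64
  125·a + 25·b = -1.26
Eliminate b (×25 and ×85, subtract): -12000·a = 91.100 → a = ∂h/∂x = -0.007592
Back-substitute: b = ∂h/∂y = -0.01244.
Flow direction (−∇h) has components (+0.007592 E, +0.01244 N).
Azimuth = atan2(E, N) = atan2(+0.007592, +0.01244) = 31.4° ≈ 031°.

031°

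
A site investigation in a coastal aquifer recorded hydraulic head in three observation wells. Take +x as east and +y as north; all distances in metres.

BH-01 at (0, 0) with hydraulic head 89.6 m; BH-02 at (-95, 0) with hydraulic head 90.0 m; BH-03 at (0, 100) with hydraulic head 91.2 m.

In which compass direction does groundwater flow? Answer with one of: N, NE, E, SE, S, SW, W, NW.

S

∂h/∂x = (90.0 − 89.6) / (-95 − 0) = -0.004211
∂h/∂y = (91.2 − 89.6) / (100 − 0) = +0.01600
Flow = −∇h = (+0.004211 east, -0.01600 north), which points south.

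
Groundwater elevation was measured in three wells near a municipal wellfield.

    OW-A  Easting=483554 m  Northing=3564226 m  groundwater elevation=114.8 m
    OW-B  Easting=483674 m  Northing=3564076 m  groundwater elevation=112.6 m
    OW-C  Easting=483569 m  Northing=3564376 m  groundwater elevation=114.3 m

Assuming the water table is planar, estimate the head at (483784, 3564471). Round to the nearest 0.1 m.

109.9 m

Differences from OW-A: to OW-B (Δx, Δy, Δh) = (120, -150, -2.2); to OW-C = (15, 150, -0.5).
Determinant of the coordinate differences = 120·150 − 15·(-150) = 20250.
∂h/∂x = [(-2.2)·150 − (-0.5)·(-150)] / 20250 = -0.02000
∂h/∂y = [120·(-0.5) − 15·(-2.2)] / 20250 = -0.001333
h(483784, 3564471) = 114.8 + (-0.02000)·(230) + (-0.001333)·(245) = 114.8 -4.600 -0.327 = 109.873 m.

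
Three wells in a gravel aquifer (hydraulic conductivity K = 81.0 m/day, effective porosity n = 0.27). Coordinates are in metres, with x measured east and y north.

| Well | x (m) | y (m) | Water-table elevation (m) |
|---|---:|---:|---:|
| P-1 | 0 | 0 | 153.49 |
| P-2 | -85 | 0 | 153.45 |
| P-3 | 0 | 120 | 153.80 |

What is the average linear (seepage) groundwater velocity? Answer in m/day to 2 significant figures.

0.79 m/day

∂h/∂x = (153.45 − 153.49) / (-85 − 0) = +0.0004706
∂h/∂y = (153.80 − 153.49) / (120 − 0) = +0.002583
|∇h| = √(0.0004706² + 0.002583²) = 0.002626
Seepage velocity v = K·i/n = 81.0 × 0.002626 / 0.27 = 0.7878 m/day.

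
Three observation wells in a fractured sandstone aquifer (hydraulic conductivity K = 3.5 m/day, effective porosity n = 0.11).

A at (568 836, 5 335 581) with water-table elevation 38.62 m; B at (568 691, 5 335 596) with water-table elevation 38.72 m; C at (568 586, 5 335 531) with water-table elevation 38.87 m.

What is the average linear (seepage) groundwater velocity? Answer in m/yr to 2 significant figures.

15 m/yr

Taking A as reference: B−A = (-145, 15, +0.10); C−A = (-250, -50, +0.25).
Solve a·Δx + b·Δy = Δh: det = (-145)·(-50) − (-250)·15 = 11000.
∂h/∂x = [(+0.10)·(-50) − (+0.25)·15] / 11000 = -0.0007955
∂h/∂y = [(-145)·(+0.25) − (-250)·(+0.10)] / 11000 = -0.001023
|∇h| = √(-0.0007955² + -0.001023²) = 0.001296
Seepage velocity v = K·i/n = 3.5 × 0.001296 / 0.11 = 0.04124 m/day = 15.06 m/yr.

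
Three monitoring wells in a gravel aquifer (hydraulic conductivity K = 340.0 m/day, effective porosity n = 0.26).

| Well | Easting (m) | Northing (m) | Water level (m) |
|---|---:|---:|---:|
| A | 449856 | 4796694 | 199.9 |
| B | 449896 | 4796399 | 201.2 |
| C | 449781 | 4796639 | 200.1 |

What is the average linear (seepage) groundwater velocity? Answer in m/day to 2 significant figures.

5.7 m/day

Differences from A: to B (Δx, Δy, Δh) = (40, -295, +1.3); to C = (-75, -55, +0.2).
Solve a·Δx + b·Δy = Δh: det = 40·(-55) − (-75)·(-295) = -24325.
∂h/∂x = [(+1.3)·(-55) − (+0.2)·(-295)] / -24325 = +0.0005139
∂h/∂y = [40·(+0.2) − (-75)·(+1.3)] / -24325 = -0.004337
|∇h| = √(0.0005139² + -0.004337²) = 0.004367
Seepage velocity v = K·i/n = 340.0 × 0.004367 / 0.26 = 5.711 m/day.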